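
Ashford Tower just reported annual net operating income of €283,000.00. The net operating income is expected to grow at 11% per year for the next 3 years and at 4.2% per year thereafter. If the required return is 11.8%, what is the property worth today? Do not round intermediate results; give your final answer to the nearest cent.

D_1 = 314130.00000
D_2 = 348684.30000
D_3 = 387039.57300
Terminal value at year 3: TV = D_3×(1+g_2)/(r−g_2) = 403295.23507/0.076 = 5306516.25087
P_0 = D_1/(1+r)^1 + D_2/(1+r)^2 + D_3/(1+r)^3 + TV/(1+r)^3
    = 280974.95528 + 278964.40104 + 276968.23359 + 3797380.25522 = 4634287.84512

€4634287.85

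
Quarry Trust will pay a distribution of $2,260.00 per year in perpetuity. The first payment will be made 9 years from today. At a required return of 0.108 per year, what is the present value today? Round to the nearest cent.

Value at end of year 8: C / r = $2,260.00 / 0.108 = $20,925.9259
Discount to today: PV = $20,925.9259 / (1 + 0.108)^8 = $20,925.9259 / 2.271528 = $9,212.27

$9212.27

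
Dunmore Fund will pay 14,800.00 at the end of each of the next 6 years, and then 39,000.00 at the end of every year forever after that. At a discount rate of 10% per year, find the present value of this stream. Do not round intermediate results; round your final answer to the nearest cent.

284602.69

PV of 6-year annuity: 14,800.00 × [1 − (1+0.1)^−6] / 0.1 = 64457.85835
Perpetuity value at year 6: 39,000.00 / 0.1 = 390000.00000
PV of perpetuity: 390000.00000 / (1+0.1)^6 = 220144.83272
Total PV = 64457.85835 + 220144.83272 = 284602.69107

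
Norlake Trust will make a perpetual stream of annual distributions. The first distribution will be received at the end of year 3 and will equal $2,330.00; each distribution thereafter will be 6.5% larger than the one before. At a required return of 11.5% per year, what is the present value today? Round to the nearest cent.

$37483.16

Value at end of year 2: C₁ / (r − g) = $2,330.00 / (0.115 − 0.065) = $46,600.0000
Discount to today: PV = $46,600.0000 / (1 + 0.115)^2 = $46,600.0000 / 1.243225 = $37,483.16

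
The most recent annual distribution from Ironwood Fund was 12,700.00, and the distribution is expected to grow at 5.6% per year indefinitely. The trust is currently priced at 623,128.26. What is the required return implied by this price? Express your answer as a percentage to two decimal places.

D₁ = 12,700.00 × 1.056 = 13,411.2000
P = D₁/(r − g) ⇒ r = D₁/P + g = 13,411.2000/623,128.26 + 0.056 = 0.021522 + 0.056 = 0.077522

7.75%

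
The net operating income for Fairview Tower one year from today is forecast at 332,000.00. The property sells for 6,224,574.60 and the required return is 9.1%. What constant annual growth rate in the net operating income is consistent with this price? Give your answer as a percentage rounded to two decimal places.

P = D₁/(r−g) ⇒ g = r − D₁/P = 0.091 − 332,000.00/6,224,574.60 = 0.037663

3.77%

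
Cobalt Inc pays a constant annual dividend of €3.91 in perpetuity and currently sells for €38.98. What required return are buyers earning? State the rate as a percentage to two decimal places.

10.03%

P = C/r ⇒ r = C/P = €3.91/€38.98 = 0.100308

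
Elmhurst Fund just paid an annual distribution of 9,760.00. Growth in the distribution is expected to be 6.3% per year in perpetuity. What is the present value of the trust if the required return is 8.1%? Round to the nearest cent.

D₁ = D₀ × (1 + g) = 9,760.00 × 1.063 = 10,374.8800
Growing perpetuity: P = D₁ / (r − g) = 10,374.8800 / (0.081 − 0.063) = 576,382.22

576382.22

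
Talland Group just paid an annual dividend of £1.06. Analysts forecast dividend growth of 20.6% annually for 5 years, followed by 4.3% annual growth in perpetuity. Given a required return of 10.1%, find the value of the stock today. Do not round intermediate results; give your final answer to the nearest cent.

£37.08

D_1 = 1.27836
D_2 = 1.54170
D_3 = 1.85929
D_4 = 2.24231
D_5 = 2.70422
Terminal value at year 5: TV = D_5×(1+g_2)/(r−g_2) = 2.82050/0.058 = 48.62938
P_0 = D_1/(1+r)^1 + D_2/(1+r)^2 + D_3/(1+r)^3 + D_4/(1+r)^4 + D_5/(1+r)^5 + TV/(1+r)^5
    = 1.16109 + 1.27182 + 1.39311 + 1.52597 + 1.67150 + 30.05814 = 37.08163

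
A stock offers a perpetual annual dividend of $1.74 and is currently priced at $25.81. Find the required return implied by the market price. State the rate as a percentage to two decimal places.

6.74%

P = C/r ⇒ r = C/P = $1.74/$25.81 = 0.067416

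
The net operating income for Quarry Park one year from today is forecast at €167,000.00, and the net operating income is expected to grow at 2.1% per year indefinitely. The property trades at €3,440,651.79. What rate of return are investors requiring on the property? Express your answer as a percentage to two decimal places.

6.95%

P = D₁/(r − g) ⇒ r = D₁/P + g = €167,000.0000/€3,440,651.79 + 0.021 = 0.048537 + 0.021 = 0.069537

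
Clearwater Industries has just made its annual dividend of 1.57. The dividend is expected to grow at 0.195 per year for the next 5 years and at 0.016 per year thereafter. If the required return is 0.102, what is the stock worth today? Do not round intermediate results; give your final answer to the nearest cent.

D_1 = 1.87615
D_2 = 2.24200
D_3 = 2.67919
D_4 = 3.20163
D_5 = 3.82595
Terminal value at year 5: TV = D_5×(1+g_2)/(r−g_2) = 3.88716/0.086 = 45.19958
P_0 = D_1/(1+r)^1 + D_2/(1+r)^2 + D_3/(1+r)^3 + D_4/(1+r)^4 + D_5/(1+r)^5 + TV/(1+r)^5
    = 1.70250 + 1.84617 + 2.00197 + 2.17093 + 2.35413 + 27.81163 = 37.88733

37.89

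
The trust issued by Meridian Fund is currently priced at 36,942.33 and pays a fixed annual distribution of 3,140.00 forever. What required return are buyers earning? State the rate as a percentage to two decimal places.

8.50%

P = C/r ⇒ r = C/P = 3,140.00/36,942.33 = 0.084997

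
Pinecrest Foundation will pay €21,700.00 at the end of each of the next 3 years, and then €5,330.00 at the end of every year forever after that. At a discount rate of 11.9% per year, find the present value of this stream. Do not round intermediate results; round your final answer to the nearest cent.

PV of 3-year annuity: €21,700.00 × [1 − (1+0.119)^−3] / 0.119 = 52209.43199
Perpetuity value at year 3: €5,330.00 / 0.119 = 44789.91597
PV of perpetuity: 44789.91597 / (1+0.119)^3 = 31966.12461
Total PV = 52209.43199 + 31966.12461 = 84175.55659

€84175.56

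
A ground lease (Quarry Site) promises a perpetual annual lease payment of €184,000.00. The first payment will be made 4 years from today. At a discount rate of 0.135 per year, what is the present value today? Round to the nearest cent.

Value at end of year 3: C / r = €184,000.00 / 0.135 = €1,362,962.9630
Discount to today: PV = €1,362,962.9630 / (1 + 0.135)^3 = €1,362,962.9630 / 1.462135 = €932,172.89

€932172.89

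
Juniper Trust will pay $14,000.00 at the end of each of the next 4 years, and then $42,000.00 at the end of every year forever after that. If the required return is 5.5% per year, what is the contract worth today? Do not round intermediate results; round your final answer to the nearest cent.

$665492.16

PV of 4-year annuity: $14,000.00 × [1 − (1+0.055)^−4] / 0.055 = 49072.10170
Perpetuity value at year 4: $42,000.00 / 0.055 = 763636.36364
PV of perpetuity: 763636.36364 / (1+0.055)^4 = 616420.05852
Total PV = 49072.10170 + 616420.05852 = 665492.16023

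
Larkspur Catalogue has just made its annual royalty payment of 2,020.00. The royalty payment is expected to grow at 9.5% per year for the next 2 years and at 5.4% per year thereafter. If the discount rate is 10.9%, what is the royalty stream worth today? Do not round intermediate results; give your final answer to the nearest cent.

41703.17

D_1 = 2211.90000
D_2 = 2422.03050
Terminal value at year 2: TV = D_2×(1+g_2)/(r−g_2) = 2552.82015/0.055 = 46414.91176
P_0 = D_1/(1+r)^1 + D_2/(1+r)^2 + TV/(1+r)^2
    = 1994.49955 + 1969.32102 + 37739.35183 = 41703.17239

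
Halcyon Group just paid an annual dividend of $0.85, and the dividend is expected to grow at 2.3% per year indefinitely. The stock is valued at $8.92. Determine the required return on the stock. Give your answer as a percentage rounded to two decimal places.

12.05%

D₁ = $0.85 × 1.023 = $0.8696
P = D₁/(r − g) ⇒ r = D₁/P + g = $0.8696/$8.92 + 0.023 = 0.097483 + 0.023 = 0.120483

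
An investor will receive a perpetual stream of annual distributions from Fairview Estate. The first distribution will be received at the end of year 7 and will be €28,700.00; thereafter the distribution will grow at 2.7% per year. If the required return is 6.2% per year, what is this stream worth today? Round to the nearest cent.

Value at end of year 6: C₁ / (r − g) = €28,700.00 / (0.062 − 0.027) = €820,000.0000
Discount to today: PV = €820,000.0000 / (1 + 0.062)^6 = €820,000.0000 / 1.434654 = €571,566.48

€571566.48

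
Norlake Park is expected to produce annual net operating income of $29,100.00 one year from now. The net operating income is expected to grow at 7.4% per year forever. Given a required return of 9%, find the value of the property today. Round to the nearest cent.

Growing perpetuity: P = D₁ / (r − g) = $29,100.0000 / (0.09 − 0.074) = $1,818,750.00

$1818750.00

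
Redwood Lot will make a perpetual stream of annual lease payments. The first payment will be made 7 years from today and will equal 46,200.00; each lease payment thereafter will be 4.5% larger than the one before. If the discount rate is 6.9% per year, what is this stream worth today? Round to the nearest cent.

1289925.13

Value at end of year 6: C₁ / (r − g) = 46,200.00 / (0.069 − 0.045) = 1,925,000.0000
Discount to today: PV = 1,925,000.0000 / (1 + 0.069)^6 = 1,925,000.0000 / 1.492335 = 1,289,925.13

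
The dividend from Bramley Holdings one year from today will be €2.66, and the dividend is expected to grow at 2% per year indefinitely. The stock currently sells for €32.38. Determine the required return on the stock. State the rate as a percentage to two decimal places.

10.21%

P = D₁/(r − g) ⇒ r = D₁/P + g = €2.6600/€32.38 + 0.02 = 0.082149 + 0.02 = 0.102149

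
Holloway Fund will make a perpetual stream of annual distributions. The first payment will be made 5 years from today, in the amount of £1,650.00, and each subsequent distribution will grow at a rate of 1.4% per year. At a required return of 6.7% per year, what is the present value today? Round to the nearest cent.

Value at end of year 4: C₁ / (r − g) = £1,650.00 / (0.067 − 0.014) = £31,132.0755
Discount to today: PV = £31,132.0755 / (1 + 0.067)^4 = £31,132.0755 / 1.296157 = £24,018.75

£24018.75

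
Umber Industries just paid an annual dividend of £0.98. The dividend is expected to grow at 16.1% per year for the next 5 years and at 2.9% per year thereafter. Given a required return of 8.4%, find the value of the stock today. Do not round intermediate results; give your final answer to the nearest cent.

D_1 = 1.13778
D_2 = 1.32096
D_3 = 1.53364
D_4 = 1.78055
D_5 = 2.06722
Terminal value at year 5: TV = D_5×(1+g_2)/(r−g_2) = 2.12717/0.055 = 38.67585
P_0 = D_1/(1+r)^1 + D_2/(1+r)^2 + D_3/(1+r)^3 + D_4/(1+r)^4 + D_5/(1+r)^5 + TV/(1+r)^5
    = 1.04961 + 1.12417 + 1.20402 + 1.28955 + 1.38115 + 25.84006 = 31.88856

£31.89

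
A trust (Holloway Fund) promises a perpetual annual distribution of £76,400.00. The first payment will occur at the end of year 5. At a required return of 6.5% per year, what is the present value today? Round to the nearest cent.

£913653.60

Value at end of year 4: C / r = £76,400.00 / 0.065 = £1,175,384.6154
Discount to today: PV = £1,175,384.6154 / (1 + 0.065)^4 = £1,175,384.6154 / 1.286466 = £913,653.60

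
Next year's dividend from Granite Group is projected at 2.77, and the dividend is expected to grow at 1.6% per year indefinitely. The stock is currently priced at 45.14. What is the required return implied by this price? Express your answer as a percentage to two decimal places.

7.74%

P = D₁/(r − g) ⇒ r = D₁/P + g = 2.7700/45.14 + 0.016 = 0.061365 + 0.016 = 0.077365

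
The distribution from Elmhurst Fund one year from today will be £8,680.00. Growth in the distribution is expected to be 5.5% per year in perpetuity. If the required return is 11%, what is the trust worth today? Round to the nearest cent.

£157818.18

Growing perpetuity: P = D₁ / (r − g) = £8,680.0000 / (0.11 − 0.055) = £157,818.18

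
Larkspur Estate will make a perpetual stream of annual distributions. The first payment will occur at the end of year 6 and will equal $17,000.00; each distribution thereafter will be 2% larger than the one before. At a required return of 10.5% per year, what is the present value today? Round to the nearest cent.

Value at end of year 5: C₁ / (r − g) = $17,000.00 / (0.105 − 0.02) = $200,000.0000
Discount to today: PV = $200,000.0000 / (1 + 0.105)^5 = $200,000.0000 / 1.647447 = $121,399.98

$121399.98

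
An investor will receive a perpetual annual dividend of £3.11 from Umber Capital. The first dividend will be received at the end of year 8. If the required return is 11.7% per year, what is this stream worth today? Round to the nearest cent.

£12.25

Value at end of year 7: C / r = £3.11 / 0.117 = £26.5812
Discount to today: PV = £26.5812 / (1 + 0.117)^7 = £26.5812 / 2.169563 = £12.25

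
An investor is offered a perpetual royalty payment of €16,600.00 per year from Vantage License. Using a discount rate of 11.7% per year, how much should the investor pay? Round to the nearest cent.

Level perpetuity: PV = C / r = €16,600.00 / 0.117 = €141,880.34

€141880.34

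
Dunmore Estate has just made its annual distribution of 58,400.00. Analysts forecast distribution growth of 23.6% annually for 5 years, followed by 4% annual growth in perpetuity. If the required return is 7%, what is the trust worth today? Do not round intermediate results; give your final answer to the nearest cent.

D_1 = 72182.40000
D_2 = 89217.44640
D_3 = 110272.76375
D_4 = 136297.13600
D_5 = 168463.26009
Terminal value at year 5: TV = D_5×(1+g_2)/(r−g_2) = 175201.79049/0.03 = 5840059.68313
P_0 = D_1/(1+r)^1 + D_2/(1+r)^2 + D_3/(1+r)^3 + D_4/(1+r)^4 + D_5/(1+r)^5 + TV/(1+r)^5
    = 67460.18692 + 77925.97292 + 90015.42293 + 103980.43247 + 120111.97620 + 4163881.84143 = 4623375.83286

4623375.83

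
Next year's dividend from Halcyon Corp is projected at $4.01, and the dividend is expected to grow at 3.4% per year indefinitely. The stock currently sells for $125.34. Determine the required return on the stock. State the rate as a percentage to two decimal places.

6.60%

P = D₁/(r − g) ⇒ r = D₁/P + g = $4.0100/$125.34 + 0.034 = 0.031993 + 0.034 = 0.065993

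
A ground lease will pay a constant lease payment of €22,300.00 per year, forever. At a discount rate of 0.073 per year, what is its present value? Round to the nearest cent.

€305479.45

Level perpetuity: PV = C / r = €22,300.00 / 0.073 = €305,479.45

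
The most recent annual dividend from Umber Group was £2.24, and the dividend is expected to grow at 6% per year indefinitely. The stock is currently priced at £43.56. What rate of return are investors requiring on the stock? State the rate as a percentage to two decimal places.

D₁ = £2.24 × 1.06 = £2.3744
P = D₁/(r − g) ⇒ r = D₁/P + g = £2.3744/£43.56 + 0.06 = 0.054509 + 0.06 = 0.114509

11.45%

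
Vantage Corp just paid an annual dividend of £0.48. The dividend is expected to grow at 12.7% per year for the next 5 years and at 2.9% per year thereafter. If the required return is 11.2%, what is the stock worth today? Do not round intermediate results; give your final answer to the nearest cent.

D_1 = 0.54096
D_2 = 0.60966
D_3 = 0.68709
D_4 = 0.77435
D_5 = 0.87269
Terminal value at year 5: TV = D_5×(1+g_2)/(r−g_2) = 0.89800/0.083 = 10.81927
P_0 = D_1/(1+r)^1 + D_2/(1+r)^2 + D_3/(1+r)^3 + D_4/(1+r)^4 + D_5/(1+r)^5 + TV/(1+r)^5
    = 0.48647 + 0.49304 + 0.49969 + 0.50643 + 0.51326 + 6.36318 = 8.86207

£8.86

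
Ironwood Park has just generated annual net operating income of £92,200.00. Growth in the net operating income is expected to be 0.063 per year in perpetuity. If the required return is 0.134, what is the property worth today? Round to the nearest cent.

D₁ = D₀ × (1 + g) = £92,200.00 × 1.063 = £98,008.6000
Growing perpetuity: P = D₁ / (r − g) = £98,008.6000 / (0.134 − 0.063) = £1,380,402.82

£1380402.82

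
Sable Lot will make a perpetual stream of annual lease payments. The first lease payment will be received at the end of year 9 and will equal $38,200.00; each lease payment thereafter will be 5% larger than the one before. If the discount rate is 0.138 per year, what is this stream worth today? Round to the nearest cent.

Value at end of year 8: C₁ / (r − g) = $38,200.00 / (0.138 − 0.05) = $434,090.9091
Discount to today: PV = $434,090.9091 / (1 + 0.138)^8 = $434,090.9091 / 2.812795 = $154,327.24

$154327.24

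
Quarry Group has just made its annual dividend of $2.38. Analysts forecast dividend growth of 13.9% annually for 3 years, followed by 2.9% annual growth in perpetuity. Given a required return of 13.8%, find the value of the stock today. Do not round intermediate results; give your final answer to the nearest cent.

D_1 = 2.71082
D_2 = 3.08762
D_3 = 3.51680
Terminal value at year 3: TV = D_3×(1+g_2)/(r−g_2) = 3.61879/0.109 = 33.19992
P_0 = D_1/(1+r)^1 + D_2/(1+r)^2 + D_3/(1+r)^3 + TV/(1+r)^3
    = 2.38209 + 2.38418 + 2.38628 + 22.52736 = 29.67991

$29.68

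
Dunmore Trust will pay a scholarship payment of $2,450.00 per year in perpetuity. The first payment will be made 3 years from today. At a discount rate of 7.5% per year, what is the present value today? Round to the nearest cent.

Value at end of year 2: C / r = $2,450.00 / 0.075 = $32,666.6667
Discount to today: PV = $32,666.6667 / (1 + 0.075)^2 = $32,666.6667 / 1.155625 = $28,267.53

$28267.53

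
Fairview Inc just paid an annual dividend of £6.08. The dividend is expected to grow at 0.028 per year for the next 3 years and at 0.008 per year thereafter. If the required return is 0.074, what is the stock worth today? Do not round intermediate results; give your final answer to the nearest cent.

£98.15

D_1 = 6.25024
D_2 = 6.42525
D_3 = 6.60515
Terminal value at year 3: TV = D_3×(1+g_2)/(r−g_2) = 6.65799/0.066 = 100.87871
P_0 = D_1/(1+r)^1 + D_2/(1+r)^2 + D_3/(1+r)^3 + TV/(1+r)^3
    = 5.81959 + 5.57033 + 5.33175 + 81.43042 = 98.15210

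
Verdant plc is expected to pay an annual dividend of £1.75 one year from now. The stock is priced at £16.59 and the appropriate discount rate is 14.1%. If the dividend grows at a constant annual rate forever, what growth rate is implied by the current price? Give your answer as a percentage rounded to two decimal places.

3.55%

P = D₁/(r−g) ⇒ g = r − D₁/P = 0.141 − £1.75/£16.59 = 0.035515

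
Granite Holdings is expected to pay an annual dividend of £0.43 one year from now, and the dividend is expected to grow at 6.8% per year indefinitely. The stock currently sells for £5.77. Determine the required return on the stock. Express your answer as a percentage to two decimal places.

14.25%

P = D₁/(r − g) ⇒ r = D₁/P + g = £0.4300/£5.77 + 0.068 = 0.074523 + 0.068 = 0.142523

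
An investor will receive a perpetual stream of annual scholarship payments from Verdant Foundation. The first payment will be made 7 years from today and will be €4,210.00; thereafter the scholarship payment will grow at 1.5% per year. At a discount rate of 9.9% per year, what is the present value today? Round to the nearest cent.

€28445.70

Value at end of year 6: C₁ / (r − g) = €4,210.00 / (0.099 − 0.015) = €50,119.0476
Discount to today: PV = €50,119.0476 / (1 + 0.099)^6 = €50,119.0476 / 1.761920 = €28,445.70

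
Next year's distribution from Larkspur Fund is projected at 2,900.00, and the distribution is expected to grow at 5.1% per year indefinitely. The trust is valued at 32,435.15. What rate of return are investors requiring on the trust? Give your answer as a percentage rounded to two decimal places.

14.04%

P = D₁/(r − g) ⇒ r = D₁/P + g = 2,900.0000/32,435.15 + 0.051 = 0.089409 + 0.051 = 0.140409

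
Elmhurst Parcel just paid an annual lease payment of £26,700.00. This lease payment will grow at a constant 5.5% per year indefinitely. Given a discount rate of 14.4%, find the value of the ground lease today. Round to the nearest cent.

D₁ = D₀ × (1 + g) = £26,700.00 × 1.055 = £28,168.5000
Growing perpetuity: P = D₁ / (r − g) = £28,168.5000 / (0.144 − 0.055) = £316,500.00

£316500.00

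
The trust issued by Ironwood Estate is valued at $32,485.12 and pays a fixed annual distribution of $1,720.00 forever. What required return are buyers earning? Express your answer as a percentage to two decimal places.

P = C/r ⇒ r = C/P = $1,720.00/$32,485.12 = 0.052947

5.29%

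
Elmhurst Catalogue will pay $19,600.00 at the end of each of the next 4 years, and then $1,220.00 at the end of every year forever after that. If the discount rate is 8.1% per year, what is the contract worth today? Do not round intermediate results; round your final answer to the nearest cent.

$75803.36

PV of 4-year annuity: $19,600.00 × [1 − (1+0.081)^−4] / 0.081 = 64773.44843
Perpetuity value at year 4: $1,220.00 / 0.081 = 15061.72840
PV of perpetuity: 15061.72840 / (1+0.081)^4 = 11029.91171
Total PV = 64773.44843 + 11029.91171 = 75803.36014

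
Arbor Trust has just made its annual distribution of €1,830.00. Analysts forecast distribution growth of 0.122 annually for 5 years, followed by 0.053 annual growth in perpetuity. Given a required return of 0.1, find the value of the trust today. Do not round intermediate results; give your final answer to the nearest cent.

€54980.94

D_1 = 2053.26000
D_2 = 2303.75772
D_3 = 2584.81616
D_4 = 2900.16373
D_5 = 3253.98371
Terminal value at year 5: TV = D_5×(1+g_2)/(r−g_2) = 3426.44485/0.047 = 72903.08182
P_0 = D_1/(1+r)^1 + D_2/(1+r)^2 + D_3/(1+r)^3 + D_4/(1+r)^4 + D_5/(1+r)^5 + TV/(1+r)^5
    = 1866.60000 + 1903.93200 + 1942.01064 + 1980.85085 + 2020.46787 + 45267.07802 = 54980.93938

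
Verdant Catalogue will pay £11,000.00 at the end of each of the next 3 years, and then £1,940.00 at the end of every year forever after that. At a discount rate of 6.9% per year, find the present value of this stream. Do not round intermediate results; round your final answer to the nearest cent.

£51935.75

PV of 3-year annuity: £11,000.00 × [1 − (1+0.069)^−3] / 0.069 = 28920.29973
Perpetuity value at year 3: £1,940.00 / 0.069 = 28115.94203
PV of perpetuity: 28115.94203 / (1+0.069)^3 = 23015.45280
Total PV = 28920.29973 + 23015.45280 = 51935.75254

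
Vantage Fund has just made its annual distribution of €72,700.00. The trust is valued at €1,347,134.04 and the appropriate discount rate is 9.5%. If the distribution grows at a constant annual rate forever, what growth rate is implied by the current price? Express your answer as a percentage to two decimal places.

P = D₀(1+g)/(r−g) ⇒ P(r−g) = D₀(1+g) ⇒ g(P+D₀) = P·r − D₀
g = (P·r − D₀)/(P + D₀) = (€1,347,134.04×0.095 − €72,700.00) / (€1,347,134.04 + €72,700.00) = 0.038933

3.89%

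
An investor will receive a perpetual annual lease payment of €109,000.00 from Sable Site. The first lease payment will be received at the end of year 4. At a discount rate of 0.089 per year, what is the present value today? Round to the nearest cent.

€948315.51

Value at end of year 3: C / r = €109,000.00 / 0.089 = €1,224,719.1011
Discount to today: PV = €1,224,719.1011 / (1 + 0.089)^3 = €1,224,719.1011 / 1.291468 = €948,315.51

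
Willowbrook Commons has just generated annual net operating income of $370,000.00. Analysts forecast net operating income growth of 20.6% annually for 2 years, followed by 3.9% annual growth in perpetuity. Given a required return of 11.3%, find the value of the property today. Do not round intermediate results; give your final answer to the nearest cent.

$6934770.89

D_1 = 446220.00000
D_2 = 538141.32000
Terminal value at year 2: TV = D_2×(1+g_2)/(r−g_2) = 559128.83148/0.074 = 7555795.02000
P_0 = D_1/(1+r)^1 + D_2/(1+r)^2 + TV/(1+r)^2
    = 400916.44205 + 434416.19866 + 6099438.24878 = 6934770.88949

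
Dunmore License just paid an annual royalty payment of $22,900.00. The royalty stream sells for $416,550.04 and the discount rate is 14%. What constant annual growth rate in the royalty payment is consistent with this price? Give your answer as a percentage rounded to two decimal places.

P = D₀(1+g)/(r−g) ⇒ P(r−g) = D₀(1+g) ⇒ g(P+D₀) = P·r − D₀
g = (P·r − D₀)/(P + D₀) = ($416,550.04×0.14 − $22,900.00) / ($416,550.04 + $22,900.00) = 0.080594

8.06%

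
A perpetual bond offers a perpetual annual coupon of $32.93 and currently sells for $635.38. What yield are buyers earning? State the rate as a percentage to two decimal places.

5.18%

P = C/r ⇒ r = C/P = $32.93/$635.38 = 0.051827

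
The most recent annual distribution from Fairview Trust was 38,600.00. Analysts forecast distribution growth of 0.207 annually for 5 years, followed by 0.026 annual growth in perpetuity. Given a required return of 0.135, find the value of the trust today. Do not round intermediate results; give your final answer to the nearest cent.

D_1 = 46590.20000
D_2 = 56234.37140
D_3 = 67874.88628
D_4 = 81924.98774
D_5 = 98883.46020
Terminal value at year 5: TV = D_5×(1+g_2)/(r−g_2) = 101454.43017/0.109 = 930774.58869
P_0 = D_1/(1+r)^1 + D_2/(1+r)^2 + D_3/(1+r)^3 + D_4/(1+r)^4 + D_5/(1+r)^5 + TV/(1+r)^5
    = 41048.63436 + 43652.60059 + 46421.75235 + 49366.56836 + 52498.19208 + 494157.29423 = 727145.04197

727145.04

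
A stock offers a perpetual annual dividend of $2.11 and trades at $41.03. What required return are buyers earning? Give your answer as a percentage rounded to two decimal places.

5.14%

P = C/r ⇒ r = C/P = $2.11/$41.03 = 0.051426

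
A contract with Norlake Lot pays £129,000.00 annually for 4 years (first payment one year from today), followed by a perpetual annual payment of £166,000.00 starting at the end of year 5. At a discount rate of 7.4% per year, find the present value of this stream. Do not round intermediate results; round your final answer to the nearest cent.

PV of 4-year annuity: £129,000.00 × [1 − (1+0.074)^−4] / 0.074 = 433033.37806
Perpetuity value at year 4: £166,000.00 / 0.074 = 2243243.24324
PV of perpetuity: 2243243.24324 / (1+0.074)^4 = 1686006.49318
Total PV = 433033.37806 + 1686006.49318 = 2119039.87124

£2119039.87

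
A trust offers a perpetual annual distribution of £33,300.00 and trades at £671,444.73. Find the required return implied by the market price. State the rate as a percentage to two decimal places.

4.96%

P = C/r ⇒ r = C/P = £33,300.00/£671,444.73 = 0.049595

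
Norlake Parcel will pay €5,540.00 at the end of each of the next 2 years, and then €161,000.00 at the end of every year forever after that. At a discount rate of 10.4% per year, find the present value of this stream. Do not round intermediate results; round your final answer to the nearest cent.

€1279711.69

PV of 2-year annuity: €5,540.00 × [1 − (1+0.104)^−2] / 0.104 = 9563.51082
Perpetuity value at year 2: €161,000.00 / 0.104 = 1548076.92308
PV of perpetuity: 1548076.92308 / (1+0.104)^2 = 1270148.17912
Total PV = 9563.51082 + 1270148.17912 = 1279711.68993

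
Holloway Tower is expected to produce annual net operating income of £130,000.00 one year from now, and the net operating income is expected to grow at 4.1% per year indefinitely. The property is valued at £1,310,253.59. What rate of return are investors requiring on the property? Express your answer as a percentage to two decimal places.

14.02%

P = D₁/(r − g) ⇒ r = D₁/P + g = £130,000.0000/£1,310,253.59 + 0.041 = 0.099217 + 0.041 = 0.140217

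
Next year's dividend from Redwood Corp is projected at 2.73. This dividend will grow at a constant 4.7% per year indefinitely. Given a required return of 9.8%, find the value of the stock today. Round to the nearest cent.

53.53

Growing perpetuity: P = D₁ / (r − g) = 2.7300 / (0.098 − 0.047) = 53.53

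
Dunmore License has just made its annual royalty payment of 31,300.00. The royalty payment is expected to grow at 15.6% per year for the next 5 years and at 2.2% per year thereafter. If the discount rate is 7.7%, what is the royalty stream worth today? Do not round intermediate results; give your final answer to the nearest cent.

1023094.41

D_1 = 36182.80000
D_2 = 41827.31680
D_3 = 48352.37822
D_4 = 55895.34922
D_5 = 64615.02370
Terminal value at year 5: TV = D_5×(1+g_2)/(r−g_2) = 66036.55422/0.055 = 1200664.62225
P_0 = D_1/(1+r)^1 + D_2/(1+r)^2 + D_3/(1+r)^3 + D_4/(1+r)^4 + D_5/(1+r)^5 + TV/(1+r)^5
    = 33595.91458 + 36060.23886 + 38705.32602 + 41544.43535 + 44591.79877 + 828596.69705 = 1023094.41063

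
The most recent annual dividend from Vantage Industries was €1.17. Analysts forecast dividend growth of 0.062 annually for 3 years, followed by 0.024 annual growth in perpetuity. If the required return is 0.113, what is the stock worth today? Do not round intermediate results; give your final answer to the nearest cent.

€14.89

D_1 = 1.24254
D_2 = 1.31958
D_3 = 1.40139
Terminal value at year 3: TV = D_3×(1+g_2)/(r−g_2) = 1.43502/0.089 = 16.12387
P_0 = D_1/(1+r)^1 + D_2/(1+r)^2 + D_3/(1+r)^3 + TV/(1+r)^3
    = 1.11639 + 1.06523 + 1.01642 + 11.69456 = 14.89260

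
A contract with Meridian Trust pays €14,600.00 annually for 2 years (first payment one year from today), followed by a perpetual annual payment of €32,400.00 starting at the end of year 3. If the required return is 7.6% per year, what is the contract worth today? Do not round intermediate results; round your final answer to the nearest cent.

€394398.73

PV of 2-year annuity: €14,600.00 × [1 − (1+0.076)^−2] / 0.076 = 26179.15728
Perpetuity value at year 2: €32,400.00 / 0.076 = 426315.78947
PV of perpetuity: 426315.78947 / (1+0.076)^2 = 368219.57743
Total PV = 26179.15728 + 368219.57743 = 394398.73471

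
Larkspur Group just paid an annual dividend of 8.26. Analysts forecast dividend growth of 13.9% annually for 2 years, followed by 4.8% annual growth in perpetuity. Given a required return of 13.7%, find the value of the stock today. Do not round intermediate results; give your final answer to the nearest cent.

D_1 = 9.40814
D_2 = 10.71587
Terminal value at year 2: TV = D_2×(1+g_2)/(r−g_2) = 11.23023/0.089 = 126.18240
P_0 = D_1/(1+r)^1 + D_2/(1+r)^2 + TV/(1+r)^2
    = 8.27453 + 8.28908 + 97.60630 = 114.16991

114.17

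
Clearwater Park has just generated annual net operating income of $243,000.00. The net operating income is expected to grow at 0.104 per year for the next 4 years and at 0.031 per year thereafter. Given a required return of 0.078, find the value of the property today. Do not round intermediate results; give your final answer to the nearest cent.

$6895693.16

D_1 = 268272.00000
D_2 = 296172.28800
D_3 = 326974.20595
D_4 = 360979.52337
Terminal value at year 4: TV = D_4×(1+g_2)/(r−g_2) = 372169.88860/0.047 = 7918508.26799
P_0 = D_1/(1+r)^1 + D_2/(1+r)^2 + D_3/(1+r)^3 + D_4/(1+r)^4 + TV/(1+r)^4
    = 248860.85343 + 254863.06326 + 261010.03881 + 267305.27165 + 5863653.93777 = 6895693.16492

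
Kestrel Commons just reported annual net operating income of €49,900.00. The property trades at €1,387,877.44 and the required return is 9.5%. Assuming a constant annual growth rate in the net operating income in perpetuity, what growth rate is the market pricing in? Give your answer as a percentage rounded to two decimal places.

5.70%

P = D₀(1+g)/(r−g) ⇒ P(r−g) = D₀(1+g) ⇒ g(P+D₀) = P·r − D₀
g = (P·r − D₀)/(P + D₀) = (€1,387,877.44×0.095 − €49,900.00) / (€1,387,877.44 + €49,900.00) = 0.056997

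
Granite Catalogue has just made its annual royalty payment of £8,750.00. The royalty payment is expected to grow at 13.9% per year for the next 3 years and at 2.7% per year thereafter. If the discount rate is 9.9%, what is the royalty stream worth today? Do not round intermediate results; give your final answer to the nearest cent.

£167146.59

D_1 = 9966.25000
D_2 = 11351.55875
D_3 = 12929.42542
Terminal value at year 3: TV = D_3×(1+g_2)/(r−g_2) = 13278.51990/0.072 = 184423.88753
P_0 = D_1/(1+r)^1 + D_2/(1+r)^2 + D_3/(1+r)^3 + TV/(1+r)^3
    = 9068.47134 + 9398.53399 + 9740.60984 + 138938.97645 = 167146.59162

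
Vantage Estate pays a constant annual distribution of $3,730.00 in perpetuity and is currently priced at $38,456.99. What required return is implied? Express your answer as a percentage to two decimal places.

P = C/r ⇒ r = C/P = $3,730.00/$38,456.99 = 0.096991

9.70%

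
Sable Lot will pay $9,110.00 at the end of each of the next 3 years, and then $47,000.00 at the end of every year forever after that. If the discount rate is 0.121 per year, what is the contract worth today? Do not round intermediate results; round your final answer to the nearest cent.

$297580.52

PV of 3-year annuity: $9,110.00 × [1 − (1+0.121)^−3] / 0.121 = 21843.13787
Perpetuity value at year 3: $47,000.00 / 0.121 = 388429.75207
PV of perpetuity: 388429.75207 / (1+0.121)^3 = 275737.38326
Total PV = 21843.13787 + 275737.38326 = 297580.52113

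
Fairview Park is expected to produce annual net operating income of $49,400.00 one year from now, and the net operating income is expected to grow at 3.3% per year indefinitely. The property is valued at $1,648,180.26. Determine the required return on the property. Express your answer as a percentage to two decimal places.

P = D₁/(r − g) ⇒ r = D₁/P + g = $49,400.0000/$1,648,180.26 + 0.033 = 0.029972 + 0.033 = 0.062972

6.30%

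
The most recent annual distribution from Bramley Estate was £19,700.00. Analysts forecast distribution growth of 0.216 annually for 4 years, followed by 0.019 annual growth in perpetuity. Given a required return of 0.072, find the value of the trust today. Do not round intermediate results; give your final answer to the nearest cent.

D_1 = 23955.20000
D_2 = 29129.52320
D_3 = 35421.50021
D_4 = 43072.54426
Terminal value at year 4: TV = D_4×(1+g_2)/(r−g_2) = 43890.92260/0.053 = 828130.61505
P_0 = D_1/(1+r)^1 + D_2/(1+r)^2 + D_3/(1+r)^3 + D_4/(1+r)^4 + TV/(1+r)^4
    = 22346.26866 + 25348.00624 + 28752.96230 + 32615.30052 + 627075.30620 = 736137.84391

£736137.84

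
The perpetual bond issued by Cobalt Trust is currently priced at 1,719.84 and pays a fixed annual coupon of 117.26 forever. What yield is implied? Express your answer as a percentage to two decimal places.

P = C/r ⇒ r = C/P = 117.26/1,719.84 = 0.068181

6.82%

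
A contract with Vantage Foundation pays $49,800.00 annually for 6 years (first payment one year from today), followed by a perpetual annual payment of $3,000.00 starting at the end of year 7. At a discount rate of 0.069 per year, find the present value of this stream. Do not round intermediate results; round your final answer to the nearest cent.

PV of 6-year annuity: $49,800.00 × [1 − (1+0.069)^−6] / 0.069 = 238108.25284
Perpetuity value at year 6: $3,000.00 / 0.069 = 43478.26087
PV of perpetuity: 43478.26087 / (1+0.069)^6 = 29134.39022
Total PV = 238108.25284 + 29134.39022 = 267242.64305

$267242.64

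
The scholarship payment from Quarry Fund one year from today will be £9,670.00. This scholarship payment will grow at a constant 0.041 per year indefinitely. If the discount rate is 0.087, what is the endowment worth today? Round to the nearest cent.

£210217.39

Growing perpetuity: P = D₁ / (r − g) = £9,670.0000 / (0.087 − 0.041) = £210,217.39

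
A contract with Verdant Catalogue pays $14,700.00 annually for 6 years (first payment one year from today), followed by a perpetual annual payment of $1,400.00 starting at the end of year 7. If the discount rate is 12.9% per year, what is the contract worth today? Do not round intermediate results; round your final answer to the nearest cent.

PV of 6-year annuity: $14,700.00 × [1 − (1+0.129)^−6] / 0.129 = 58927.99149
Perpetuity value at year 6: $1,400.00 / 0.129 = 10852.71318
PV of perpetuity: 10852.71318 / (1+0.129)^6 = 5240.52351
Total PV = 58927.99149 + 5240.52351 = 64168.51501

$64168.52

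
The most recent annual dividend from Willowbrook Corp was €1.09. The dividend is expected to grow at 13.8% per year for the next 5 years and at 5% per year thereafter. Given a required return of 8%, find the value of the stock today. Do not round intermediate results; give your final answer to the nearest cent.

D_1 = 1.24042
D_2 = 1.41160
D_3 = 1.60640
D_4 = 1.82808
D_5 = 2.08036
Terminal value at year 5: TV = D_5×(1+g_2)/(r−g_2) = 2.18437/0.03 = 72.81248
P_0 = D_1/(1+r)^1 + D_2/(1+r)^2 + D_3/(1+r)^3 + D_4/(1+r)^4 + D_5/(1+r)^5 + TV/(1+r)^5
    = 1.14854 + 1.21022 + 1.27521 + 1.34369 + 1.41586 + 49.55495 = 55.94847

€55.95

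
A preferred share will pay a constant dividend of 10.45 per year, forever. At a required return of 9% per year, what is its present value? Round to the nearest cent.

Level perpetuity: PV = C / r = 10.45 / 0.09 = 116.11

116.11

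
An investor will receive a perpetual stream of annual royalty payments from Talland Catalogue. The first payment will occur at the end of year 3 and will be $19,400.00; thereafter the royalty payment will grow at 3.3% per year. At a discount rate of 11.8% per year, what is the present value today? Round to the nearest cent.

Value at end of year 2: C₁ / (r − g) = $19,400.00 / (0.118 − 0.033) = $228,235.2941
Discount to today: PV = $228,235.2941 / (1 + 0.118)^2 = $228,235.2941 / 1.249924 = $182,599.34

$182599.34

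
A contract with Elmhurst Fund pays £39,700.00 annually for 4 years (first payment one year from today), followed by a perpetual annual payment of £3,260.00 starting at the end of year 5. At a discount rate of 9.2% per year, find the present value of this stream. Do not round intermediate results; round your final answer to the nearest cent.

PV of 4-year annuity: £39,700.00 × [1 − (1+0.092)^−4] / 0.092 = 128054.28174
Perpetuity value at year 4: £3,260.00 / 0.092 = 35434.78261
PV of perpetuity: 35434.78261 / (1+0.092)^4 = 24919.49398
Total PV = 128054.28174 + 24919.49398 = 152973.77572

£152973.78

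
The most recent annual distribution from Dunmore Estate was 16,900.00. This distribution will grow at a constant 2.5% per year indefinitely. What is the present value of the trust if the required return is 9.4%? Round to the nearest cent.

251050.72

D₁ = D₀ × (1 + g) = 16,900.00 × 1.025 = 17,322.5000
Growing perpetuity: P = D₁ / (r − g) = 17,322.5000 / (0.094 − 0.025) = 251,050.72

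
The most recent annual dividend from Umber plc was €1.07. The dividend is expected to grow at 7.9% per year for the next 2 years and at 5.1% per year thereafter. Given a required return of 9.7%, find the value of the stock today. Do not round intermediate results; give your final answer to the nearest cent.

€25.74

D_1 = 1.15453
D_2 = 1.24574
Terminal value at year 2: TV = D_2×(1+g_2)/(r−g_2) = 1.30927/0.046 = 28.46240
P_0 = D_1/(1+r)^1 + D_2/(1+r)^2 + TV/(1+r)^2
    = 1.05244 + 1.03517 + 23.65148 = 25.73910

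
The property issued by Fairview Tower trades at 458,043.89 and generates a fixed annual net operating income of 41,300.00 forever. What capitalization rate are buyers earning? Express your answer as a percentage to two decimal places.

P = C/r ⇒ r = C/P = 41,300.00/458,043.89 = 0.090166

9.02%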